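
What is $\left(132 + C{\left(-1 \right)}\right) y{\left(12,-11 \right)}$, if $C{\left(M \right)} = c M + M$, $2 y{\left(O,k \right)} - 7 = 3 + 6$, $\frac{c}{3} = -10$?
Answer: $1288$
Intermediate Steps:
$c = -30$ ($c = 3 \left(-10\right) = -30$)
$y{\left(O,k \right)} = 8$ ($y{\left(O,k \right)} = \frac{7}{2} + \frac{3 + 6}{2} = \frac{7}{2} + \frac{1}{2} \cdot 9 = \frac{7}{2} + \frac{9}{2} = 8$)
$C{\left(M \right)} = - 29 M$ ($C{\left(M \right)} = - 30 M + M = - 29 M$)
$\left(132 + C{\left(-1 \right)}\right) y{\left(12,-11 \right)} = \left(132 - -29\right) 8 = \left(132 + 29\right) 8 = 161 \cdot 8 = 1288$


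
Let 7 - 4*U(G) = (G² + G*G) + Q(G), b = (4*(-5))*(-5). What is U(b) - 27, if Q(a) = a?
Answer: -20201/4 ≈ -5050.3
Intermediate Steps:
b = 100 (b = -20*(-5) = 100)
U(G) = 7/4 - G²/2 - G/4 (U(G) = 7/4 - ((G² + G*G) + G)/4 = 7/4 - ((G² + G²) + G)/4 = 7/4 - (2*G² + G)/4 = 7/4 - (G + 2*G²)/4 = 7/4 + (-G²/2 - G/4) = 7/4 - G²/2 - G/4)
U(b) - 27 = (7/4 - ½*100² - ¼*100) - 27 = (7/4 - ½*10000 - 25) - 27 = (7/4 - 5000 - 25) - 27 = -20093/4 - 27 = -20201/4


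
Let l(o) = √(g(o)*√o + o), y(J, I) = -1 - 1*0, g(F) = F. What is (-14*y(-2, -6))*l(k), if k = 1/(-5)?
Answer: 14*√(-5 - I*√5)/5 ≈ 1.3677 - 6.4086*I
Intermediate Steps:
k = -⅕ ≈ -0.20000
y(J, I) = -1 (y(J, I) = -1 + 0 = -1)
l(o) = √(o + o^(3/2)) (l(o) = √(o*√o + o) = √(o^(3/2) + o) = √(o + o^(3/2)))
(-14*y(-2, -6))*l(k) = (-14*(-1))*√(-⅕ + (-⅕)^(3/2)) = 14*√(-⅕ - I*√5/25)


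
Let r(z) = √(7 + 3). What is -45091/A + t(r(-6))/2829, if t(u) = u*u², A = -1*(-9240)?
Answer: -45091/9240 + 10*√10/2829 ≈ -4.8688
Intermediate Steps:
r(z) = √10
A = 9240
t(u) = u³
-45091/A + t(r(-6))/2829 = -45091/9240 + (√10)³/2829 = -45091*1/9240 + (10*√10)*(1/2829) = -45091/9240 + 10*√10/2829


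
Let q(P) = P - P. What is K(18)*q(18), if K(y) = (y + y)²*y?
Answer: 0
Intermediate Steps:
K(y) = 4*y³ (K(y) = (2*y)²*y = (4*y²)*y = 4*y³)
q(P) = 0
K(18)*q(18) = (4*18³)*0 = (4*5832)*0 = 23328*0 = 0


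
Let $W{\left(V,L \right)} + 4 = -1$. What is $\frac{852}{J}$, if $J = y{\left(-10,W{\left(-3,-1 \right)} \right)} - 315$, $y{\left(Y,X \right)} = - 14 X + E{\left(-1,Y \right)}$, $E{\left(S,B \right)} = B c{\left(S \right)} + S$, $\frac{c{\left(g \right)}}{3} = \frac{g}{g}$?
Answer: $- \frac{71}{23} \approx -3.087$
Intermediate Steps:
$c{\left(g \right)} = 3$ ($c{\left(g \right)} = 3 \frac{g}{g} = 3 \cdot 1 = 3$)
$W{\left(V,L \right)} = -5$ ($W{\left(V,L \right)} = -4 - 1 = -5$)
$E{\left(S,B \right)} = S + 3 B$ ($E{\left(S,B \right)} = B 3 + S = 3 B + S = S + 3 B$)
$y{\left(Y,X \right)} = -1 - 14 X + 3 Y$ ($y{\left(Y,X \right)} = - 14 X + \left(-1 + 3 Y\right) = -1 - 14 X + 3 Y$)
$J = -276$ ($J = \left(-1 - -70 + 3 \left(-10\right)\right) - 315 = \left(-1 + 70 - 30\right) - 315 = 39 - 315 = -276$)
$\frac{852}{J} = \frac{852}{-276} = 852 \left(- \frac{1}{276}\right) = - \frac{71}{23}$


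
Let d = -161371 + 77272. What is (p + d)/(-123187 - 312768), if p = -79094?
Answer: 163193/435955 ≈ 0.37433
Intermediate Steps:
d = -84099
(p + d)/(-123187 - 312768) = (-79094 - 84099)/(-123187 - 312768) = -163193/(-435955) = -163193*(-1/435955) = 163193/435955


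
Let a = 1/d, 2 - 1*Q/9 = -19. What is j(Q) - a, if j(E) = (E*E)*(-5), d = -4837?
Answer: -863912384/4837 ≈ -1.7861e+5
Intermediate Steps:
Q = 189 (Q = 18 - 9*(-19) = 18 + 171 = 189)
a = -1/4837 (a = 1/(-4837) = -1/4837 ≈ -0.00020674)
j(E) = -5*E² (j(E) = E²*(-5) = -5*E²)
j(Q) - a = -5*189² - 1*(-1/4837) = -5*35721 + 1/4837 = -178605 + 1/4837 = -863912384/4837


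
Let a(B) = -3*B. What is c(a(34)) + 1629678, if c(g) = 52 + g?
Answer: 1629628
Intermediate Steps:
c(a(34)) + 1629678 = (52 - 3*34) + 1629678 = (52 - 102) + 1629678 = -50 + 1629678 = 1629628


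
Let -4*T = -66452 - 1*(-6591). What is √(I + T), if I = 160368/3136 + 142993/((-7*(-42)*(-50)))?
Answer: √661793721/210 ≈ 122.50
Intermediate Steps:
I = 152183/3675 (I = 160368*(1/3136) + 142993/((294*(-50))) = 10023/196 + 142993/(-14700) = 10023/196 + 142993*(-1/14700) = 10023/196 - 142993/14700 = 152183/3675 ≈ 41.410)
T = 59861/4 (T = -(-66452 - 1*(-6591))/4 = -(-66452 + 6591)/4 = -¼*(-59861) = 59861/4 ≈ 14965.)
√(I + T) = √(152183/3675 + 59861/4) = √(220597907/14700) = √661793721/210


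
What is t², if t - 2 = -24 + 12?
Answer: 100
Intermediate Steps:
t = -10 (t = 2 + (-24 + 12) = 2 - 12 = -10)
t² = (-10)² = 100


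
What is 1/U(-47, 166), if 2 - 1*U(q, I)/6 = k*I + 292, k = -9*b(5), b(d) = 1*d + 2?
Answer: 1/61008 ≈ 1.6391e-5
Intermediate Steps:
b(d) = 2 + d (b(d) = d + 2 = 2 + d)
k = -63 (k = -9*(2 + 5) = -9*7 = -63)
U(q, I) = -1740 + 378*I (U(q, I) = 12 - 6*(-63*I + 292) = 12 - 6*(292 - 63*I) = 12 + (-1752 + 378*I) = -1740 + 378*I)
1/U(-47, 166) = 1/(-1740 + 378*166) = 1/(-1740 + 62748) = 1/61008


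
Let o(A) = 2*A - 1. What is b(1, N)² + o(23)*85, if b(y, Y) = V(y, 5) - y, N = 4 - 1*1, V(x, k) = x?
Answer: 3825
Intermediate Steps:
N = 3 (N = 4 - 1 = 3)
b(y, Y) = 0 (b(y, Y) = y - y = 0)
o(A) = -1 + 2*A
b(1, N)² + o(23)*85 = 0² + (-1 + 2*23)*85 = 0 + (-1 + 46)*85 = 0 + 45*85 = 0 + 3825 = 3825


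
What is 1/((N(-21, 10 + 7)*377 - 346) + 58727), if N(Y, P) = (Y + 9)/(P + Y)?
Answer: 1/59512 ≈ 1.6803e-5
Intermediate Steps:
N(Y, P) = (9 + Y)/(P + Y)
1/((N(-21, 10 + 7)*377 - 346) + 58727) = 1/((((9 - 21)/((10 + 7) - 21))*377 - 346) + 58727) = 1/(((-12/(17 - 21))*377 - 346) + 58727) = 1/(((-12/(-4))*377 - 346) + 58727) = 1/((-¼*(-12)*377 - 346) + 58727) = 1/((3*377 - 346) + 58727) = 1/((1131 - 346) + 58727) = 1/(785 + 58727) = 1/59512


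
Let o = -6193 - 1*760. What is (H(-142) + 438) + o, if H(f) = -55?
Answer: -6570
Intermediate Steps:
o = -6953 (o = -6193 - 760 = -6953)
(H(-142) + 438) + o = (-55 + 438) - 6953 = 383 - 6953 = -6570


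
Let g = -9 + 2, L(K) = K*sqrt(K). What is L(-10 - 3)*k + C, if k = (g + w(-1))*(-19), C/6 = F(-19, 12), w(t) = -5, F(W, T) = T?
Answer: 72 - 2964*I*sqrt(13) ≈ 72.0 - 10687.0*I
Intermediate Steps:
L(K) = K**(3/2)
g = -7
C = 72 (C = 6*12 = 72)
k = 228 (k = (-7 - 5)*(-19) = -12*(-19) = 228)
L(-10 - 3)*k + C = (-10 - 3)**(3/2)*228 + 72 = (-13)**(3/2)*228 + 72 = -13*I*sqrt(13)*228 + 72 = -2964*I*sqrt(13) + 72 = 72 - 2964*I*sqrt(13)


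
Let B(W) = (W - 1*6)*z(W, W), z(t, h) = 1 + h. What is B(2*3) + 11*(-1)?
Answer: -11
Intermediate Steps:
B(W) = (1 + W)*(-6 + W) (B(W) = (W - 1*6)*(1 + W) = (W - 6)*(1 + W) = (-6 + W)*(1 + W) = (1 + W)*(-6 + W))
B(2*3) + 11*(-1) = (1 + 2*3)*(-6 + 2*3) + 11*(-1) = (1 + 6)*(-6 + 6) - 11 = 7*0 - 11 = 0 - 11 = -11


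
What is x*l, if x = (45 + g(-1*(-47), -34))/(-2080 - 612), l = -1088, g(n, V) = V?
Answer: 2992/673 ≈ 4.4458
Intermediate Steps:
x = -11/2692 (x = (45 - 34)/(-2080 - 612) = 11/(-2692) = 11*(-1/2692) = -11/2692 ≈ -0.0040862)
x*l = -11/2692*(-1088) = 2992/673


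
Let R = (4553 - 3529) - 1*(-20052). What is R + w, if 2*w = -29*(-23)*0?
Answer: 21076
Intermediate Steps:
w = 0 (w = (-29*(-23)*0)/2 = (667*0)/2 = (½)*0 = 0)
R = 21076 (R = 1024 + 20052 = 21076)
R + w = 21076 + 0 = 21076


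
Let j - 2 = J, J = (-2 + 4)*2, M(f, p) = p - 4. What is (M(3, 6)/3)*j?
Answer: 4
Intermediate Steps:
M(f, p) = -4 + p
J = 4 (J = 2*2 = 4)
j = 6 (j = 2 + 4 = 6)
(M(3, 6)/3)*j = ((-4 + 6)/3)*6 = (2*(1/3))*6 = (2/3)*6 = 4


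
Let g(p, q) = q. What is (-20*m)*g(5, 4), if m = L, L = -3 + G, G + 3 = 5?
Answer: 80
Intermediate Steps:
G = 2 (G = -3 + 5 = 2)
L = -1 (L = -3 + 2 = -1)
m = -1
(-20*m)*g(5, 4) = -20*(-1)*4 = 20*4 = 80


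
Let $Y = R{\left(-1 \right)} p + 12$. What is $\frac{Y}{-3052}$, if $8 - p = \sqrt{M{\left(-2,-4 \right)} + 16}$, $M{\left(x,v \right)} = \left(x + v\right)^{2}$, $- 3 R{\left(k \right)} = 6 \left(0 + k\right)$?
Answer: $- \frac{1}{109} + \frac{\sqrt{13}}{763} \approx -0.0044488$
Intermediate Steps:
$R{\left(k \right)} = - 2 k$ ($R{\left(k \right)} = - \frac{6 \left(0 + k\right)}{3} = - \frac{6 k}{3} = - 2 k$)
$M{\left(x,v \right)} = \left(v + x\right)^{2}$
$p = 8 - 2 \sqrt{13}$ ($p = 8 - \sqrt{\left(-4 - 2\right)^{2} + 16} = 8 - \sqrt{\left(-6\right)^{2} + 16} = 8 - \sqrt{36 + 16} = 8 - \sqrt{52} = 8 - 2 \sqrt{13} \approx 0.7889$)
$Y = 28 - 4 \sqrt{13}$ ($Y = \left(-2\right) \left(-1\right) \left(8 - 2 \sqrt{13}\right) + 12 = 2 \left(8 - 2 \sqrt{13}\right) + 12 = \left(16 - 4 \sqrt{13}\right) + 12 = 28 - 4 \sqrt{13} \approx 13.578$)
$\frac{Y}{-3052} = \frac{28 - 4 \sqrt{13}}{-3052} = \left(28 - 4 \sqrt{13}\right) \left(- \frac{1}{3052}\right) = - \frac{1}{109} + \frac{\sqrt{13}}{763}$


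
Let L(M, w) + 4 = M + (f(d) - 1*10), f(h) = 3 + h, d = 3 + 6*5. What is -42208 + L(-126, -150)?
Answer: -42312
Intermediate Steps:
d = 33 (d = 3 + 30 = 33)
L(M, w) = 22 + M (L(M, w) = -4 + (M + ((3 + 33) - 1*10)) = -4 + (M + (36 - 10)) = -4 + (M + 26) = -4 + (26 + M) = 22 + M)
-42208 + L(-126, -150) = -42208 + (22 - 126) = -42208 - 104 = -42312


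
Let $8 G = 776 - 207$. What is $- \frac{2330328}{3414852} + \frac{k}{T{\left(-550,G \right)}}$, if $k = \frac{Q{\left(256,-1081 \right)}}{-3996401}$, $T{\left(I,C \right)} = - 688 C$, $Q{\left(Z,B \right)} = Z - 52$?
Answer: $- \frac{2712611181966508}{3975048033633351} \approx -0.68241$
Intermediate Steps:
$G = \frac{569}{8}$ ($G = \frac{776 - 207}{8} = \frac{1}{8} \cdot 569 = \frac{569}{8} \approx 71.125$)
$Q{\left(Z,B \right)} = -52 + Z$
$k = - \frac{204}{3996401}$ ($k = \frac{-52 + 256}{-3996401} = 204 \left(- \frac{1}{3996401}\right) = - \frac{204}{3996401} \approx -5.1046 \cdot 10^{-5}$)
$- \frac{2330328}{3414852} + \frac{k}{T{\left(-550,G \right)}} = - \frac{2330328}{3414852} - \frac{204}{3996401 \left(\left(-688\right) \frac{569}{8}\right)} = \left(-2330328\right) \frac{1}{3414852} - \frac{204}{3996401 \left(-48934\right)} = - \frac{27742}{40653} - - \frac{102}{97779943267} = - \frac{27742}{40653} + \frac{102}{97779943267} = - \frac{2712611181966508}{3975048033633351}$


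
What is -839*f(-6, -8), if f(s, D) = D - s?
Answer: 1678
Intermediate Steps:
-839*f(-6, -8) = -839*(-8 - 1*(-6)) = -839*(-8 + 6) = -839*(-2) = 1678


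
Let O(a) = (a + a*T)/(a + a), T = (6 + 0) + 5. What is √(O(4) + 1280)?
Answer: √1286 ≈ 35.861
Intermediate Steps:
T = 11 (T = 6 + 5 = 11)
O(a) = 6 (O(a) = (a + a*11)/(a + a) = (a + 11*a)/((2*a)) = (12*a)*(1/(2*a)) = 6)
√(O(4) + 1280) = √(6 + 1280) = √1286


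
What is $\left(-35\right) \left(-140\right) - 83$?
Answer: $4817$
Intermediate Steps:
$\left(-35\right) \left(-140\right) - 83 = 4900 - 83 = 4817$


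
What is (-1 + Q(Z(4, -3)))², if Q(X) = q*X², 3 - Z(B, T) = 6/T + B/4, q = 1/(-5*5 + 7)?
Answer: 289/81 ≈ 3.5679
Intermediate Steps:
q = -1/18 (q = 1/(-25 + 7) = 1/(-18) = -1/18 ≈ -0.055556)
Z(B, T) = 3 - 6/T - B/4 (Z(B, T) = 3 - (6/T + B/4) = 3 + (-6/T - B/4) = 3 - 6/T - B/4)
Q(X) = -X²/18
(-1 + Q(Z(4, -3)))² = (-1 - (3 - 6/(-3) - ¼*4)²/18)² = (-1 - (3 - 6*(-⅓) - 1)²/18)² = (-1 - (3 + 2 - 1)²/18)² = (-1 - 1/18*4²)² = (-1 - 1/18*16)² = (-1 - 8/9)² = (-17/9)² = 289/81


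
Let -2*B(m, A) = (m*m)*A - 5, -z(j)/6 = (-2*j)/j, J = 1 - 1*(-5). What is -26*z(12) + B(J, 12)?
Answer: -1051/2 ≈ -525.50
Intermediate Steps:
J = 6 (J = 1 + 5 = 6)
z(j) = 12 (z(j) = -6*(-2*j)/j = -6*(-2) = 12)
B(m, A) = 5/2 - A*m²/2 (B(m, A) = -((m*m)*A - 5)/2 = -(m²*A - 5)/2 = -(A*m² - 5)/2 = -(-5 + A*m²)/2 = 5/2 - A*m²/2)
-26*z(12) + B(J, 12) = -26*12 + (5/2 - ½*12*6²) = -312 + (5/2 - ½*12*36) = -312 + (5/2 - 216) = -312 - 427/2 = -1051/2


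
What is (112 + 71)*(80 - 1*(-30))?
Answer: 20130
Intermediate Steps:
(112 + 71)*(80 - 1*(-30)) = 183*(80 + 30) = 183*110 = 20130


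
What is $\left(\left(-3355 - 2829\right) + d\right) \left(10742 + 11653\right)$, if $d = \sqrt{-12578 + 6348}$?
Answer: $-138490680 + 22395 i \sqrt{6230} \approx -1.3849 \cdot 10^{8} + 1.7676 \cdot 10^{6} i$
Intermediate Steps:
$d = i \sqrt{6230}$ ($d = \sqrt{-6230} = i \sqrt{6230} \approx 78.93 i$)
$\left(\left(-3355 - 2829\right) + d\right) \left(10742 + 11653\right) = \left(\left(-3355 - 2829\right) + i \sqrt{6230}\right) \left(10742 + 11653\right) = \left(\left(-3355 - 2829\right) + i \sqrt{6230}\right) 22395 = \left(-6184 + i \sqrt{6230}\right) 22395 = -138490680 + 22395 i \sqrt{6230}$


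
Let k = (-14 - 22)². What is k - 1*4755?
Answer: -3459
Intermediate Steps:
k = 1296 (k = (-36)² = 1296)
k - 1*4755 = 1296 - 1*4755 = 1296 - 4755 = -3459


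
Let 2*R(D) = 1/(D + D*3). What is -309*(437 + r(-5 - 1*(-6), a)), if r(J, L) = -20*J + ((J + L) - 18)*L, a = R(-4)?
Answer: -132113877/1024 ≈ -1.2902e+5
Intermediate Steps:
R(D) = 1/(8*D) (R(D) = 1/(2*(D + D*3)) = 1/(2*(D + 3*D)) = 1/(2*((4*D))) = (1/(4*D))/2 = 1/(8*D))
a = -1/32 (a = (⅛)/(-4) = (⅛)*(-¼) = -1/32 ≈ -0.031250)
r(J, L) = -20*J + L*(-18 + J + L) (r(J, L) = -20*J + (-18 + J + L)*L = -20*J + L*(-18 + J + L))
-309*(437 + r(-5 - 1*(-6), a)) = -309*(437 + ((-1/32)² - 20*(-5 - 1*(-6)) - 18*(-1/32) + (-5 - 1*(-6))*(-1/32))) = -309*(437 + (1/1024 - 20*(-5 + 6) + 9/16 + (-5 + 6)*(-1/32))) = -309*(437 + (1/1024 - 20*1 + 9/16 + 1*(-1/32))) = -309*(437 + (1/1024 - 20 + 9/16 - 1/32)) = -309*(437 - 19935/1024) = -309*427553/1024 = -132113877/1024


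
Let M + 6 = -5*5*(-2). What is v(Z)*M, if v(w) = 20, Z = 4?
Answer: 880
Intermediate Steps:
M = 44 (M = -6 - 5*5*(-2) = -6 - 25*(-2) = -6 + 50 = 44)
v(Z)*M = 20*44 = 880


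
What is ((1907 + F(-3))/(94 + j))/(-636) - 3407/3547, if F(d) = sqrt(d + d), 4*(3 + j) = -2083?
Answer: -924440518/969469587 + I*sqrt(6)/273321 ≈ -0.95355 + 8.962e-6*I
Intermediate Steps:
j = -2095/4 (j = -3 + (1/4)*(-2083) = -3 - 2083/4 = -2095/4 ≈ -523.75)
F(d) = sqrt(2)*sqrt(d) (F(d) = sqrt(2*d) = sqrt(2)*sqrt(d))
((1907 + F(-3))/(94 + j))/(-636) - 3407/3547 = ((1907 + sqrt(2)*sqrt(-3))/(94 - 2095/4))/(-636) - 3407/3547 = ((1907 + sqrt(2)*(I*sqrt(3)))/(-1719/4))*(-1/636) - 3407*1/3547 = ((1907 + I*sqrt(6))*(-4/1719))*(-1/636) - 3407/3547 = (-7628/1719 - 4*I*sqrt(6)/1719)*(-1/636) - 3407/3547 = (1907/273321 + I*sqrt(6)/273321) - 3407/3547 = -924440518/969469587 + I*sqrt(6)/273321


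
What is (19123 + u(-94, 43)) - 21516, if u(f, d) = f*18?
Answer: -4085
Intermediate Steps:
u(f, d) = 18*f
(19123 + u(-94, 43)) - 21516 = (19123 + 18*(-94)) - 21516 = (19123 - 1692) - 21516 = 17431 - 21516 = -4085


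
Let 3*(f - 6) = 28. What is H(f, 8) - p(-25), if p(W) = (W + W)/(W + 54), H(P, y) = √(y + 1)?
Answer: 137/29 ≈ 4.7241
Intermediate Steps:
f = 46/3 (f = 6 + (⅓)*28 = 6 + 28/3 = 46/3 ≈ 15.333)
H(P, y) = √(1 + y)
p(W) = 2*W/(54 + W) (p(W) = (2*W)/(54 + W) = 2*W/(54 + W))
H(f, 8) - p(-25) = √(1 + 8) - 2*(-25)/(54 - 25) = √9 - 2*(-25)/29 = 3 - 2*(-25)/29 = 3 - 1*(-50/29) = 3 + 50/29 = 137/29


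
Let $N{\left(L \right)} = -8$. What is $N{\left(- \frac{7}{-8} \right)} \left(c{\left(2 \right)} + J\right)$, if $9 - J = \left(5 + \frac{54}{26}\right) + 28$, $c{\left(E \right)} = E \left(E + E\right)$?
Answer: $\frac{1880}{13} \approx 144.62$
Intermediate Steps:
$c{\left(E \right)} = 2 E^{2}$ ($c{\left(E \right)} = E 2 E = 2 E^{2}$)
$J = - \frac{339}{13}$ ($J = 9 - \left(\left(5 + \frac{54}{26}\right) + 28\right) = 9 - \left(\left(5 + 54 \cdot \frac{1}{26}\right) + 28\right) = 9 - \left(\left(5 + \frac{27}{13}\right) + 28\right) = 9 - \left(\frac{92}{13} + 28\right) = 9 - \frac{456}{13} = - \frac{339}{13} \approx -26.077$)
$N{\left(- \frac{7}{-8} \right)} \left(c{\left(2 \right)} + J\right) = - 8 \left(2 \cdot 2^{2} - \frac{339}{13}\right) = - 8 \left(2 \cdot 4 - \frac{339}{13}\right) = - 8 \left(8 - \frac{339}{13}\right) = \left(-8\right) \left(- \frac{235}{13}\right) = \frac{1880}{13}$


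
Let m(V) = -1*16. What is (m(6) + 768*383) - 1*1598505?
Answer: -1304377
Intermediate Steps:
m(V) = -16
(m(6) + 768*383) - 1*1598505 = (-16 + 768*383) - 1*1598505 = (-16 + 294144) - 1598505 = 294128 - 1598505 = -1304377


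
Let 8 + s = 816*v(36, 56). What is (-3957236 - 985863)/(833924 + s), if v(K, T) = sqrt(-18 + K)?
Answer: -49072968401/8278617972 + 12004669*sqrt(2)/689884831 ≈ -5.9031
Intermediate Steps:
s = -8 + 2448*sqrt(2) (s = -8 + 816*sqrt(-18 + 36) = -8 + 816*sqrt(18) = -8 + 816*(3*sqrt(2)) = -8 + 2448*sqrt(2) ≈ 3454.0)
(-3957236 - 985863)/(833924 + s) = (-3957236 - 985863)/(833924 + (-8 + 2448*sqrt(2))) = -4943099/(833916 + 2448*sqrt(2))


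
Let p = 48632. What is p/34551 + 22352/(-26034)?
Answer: 82300256/149916789 ≈ 0.54897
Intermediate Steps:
p/34551 + 22352/(-26034) = 48632/34551 + 22352/(-26034) = 48632*(1/34551) + 22352*(-1/26034) = 48632/34551 - 11176/13017 = 82300256/149916789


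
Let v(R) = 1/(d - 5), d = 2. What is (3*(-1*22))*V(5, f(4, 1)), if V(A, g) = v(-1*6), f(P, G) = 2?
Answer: 22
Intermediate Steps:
v(R) = -1/3 (v(R) = 1/(2 - 5) = 1/(-3) = -1/3)
V(A, g) = -1/3
(3*(-1*22))*V(5, f(4, 1)) = (3*(-1*22))*(-1/3) = (3*(-22))*(-1/3) = -66*(-1/3) = 22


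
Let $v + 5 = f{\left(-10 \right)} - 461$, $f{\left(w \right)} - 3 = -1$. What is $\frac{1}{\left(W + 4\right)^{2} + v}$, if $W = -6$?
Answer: $- \frac{1}{460} \approx -0.0021739$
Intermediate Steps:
$f{\left(w \right)} = 2$ ($f{\left(w \right)} = 3 - 1 = 2$)
$v = -464$ ($v = -5 + \left(2 - 461\right) = -5 - 459 = -464$)
$\frac{1}{\left(W + 4\right)^{2} + v} = \frac{1}{\left(-6 + 4\right)^{2} - 464} = \frac{1}{\left(-2\right)^{2} - 464} = \frac{1}{4 - 464} = \frac{1}{-460} = - \frac{1}{460}$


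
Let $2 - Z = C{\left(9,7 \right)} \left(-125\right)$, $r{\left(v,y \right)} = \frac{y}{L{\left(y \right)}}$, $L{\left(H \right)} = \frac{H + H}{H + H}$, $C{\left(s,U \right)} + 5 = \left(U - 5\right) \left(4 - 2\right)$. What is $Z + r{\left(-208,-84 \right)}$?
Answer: $-207$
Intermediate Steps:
$C{\left(s,U \right)} = -15 + 2 U$ ($C{\left(s,U \right)} = -5 + \left(U - 5\right) \left(4 - 2\right) = -5 + \left(-5 + U\right) 2 = -5 + \left(-10 + 2 U\right) = -15 + 2 U$)
$L{\left(H \right)} = 1$ ($L{\left(H \right)} = \frac{2 H}{2 H} = 2 H \frac{1}{2 H} = 1$)
$r{\left(v,y \right)} = y$ ($r{\left(v,y \right)} = \frac{y}{1} = y 1 = y$)
$Z = -123$ ($Z = 2 - \left(-15 + 2 \cdot 7\right) \left(-125\right) = 2 - \left(-15 + 14\right) \left(-125\right) = 2 - \left(-1\right) \left(-125\right) = 2 - 125 = -123$)
$Z + r{\left(-208,-84 \right)} = -123 - 84 = -207$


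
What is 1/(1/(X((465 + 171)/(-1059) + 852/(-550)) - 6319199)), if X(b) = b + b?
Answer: -613436660281/97075 ≈ -6.3192e+6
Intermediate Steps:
X(b) = 2*b
1/(1/(X((465 + 171)/(-1059) + 852/(-550)) - 6319199)) = 1/(1/(2*((465 + 171)/(-1059) + 852/(-550)) - 6319199)) = 1/(1/(2*(636*(-1/1059) + 852*(-1/550)) - 6319199)) = 1/(1/(2*(-212/353 - 426/275) - 6319199)) = 1/(1/(2*(-208678/97075) - 6319199)) = 1/(1/(-417356/97075 - 6319199)) = 1/(1/(-613436660281/97075)) = 1/(-97075/613436660281) = -613436660281/97075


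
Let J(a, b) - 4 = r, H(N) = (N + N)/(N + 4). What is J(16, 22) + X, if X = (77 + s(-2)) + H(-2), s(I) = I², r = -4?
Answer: 79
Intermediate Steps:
H(N) = 2*N/(4 + N) (H(N) = (2*N)/(4 + N) = 2*N/(4 + N))
J(a, b) = 0 (J(a, b) = 4 - 4 = 0)
X = 79 (X = (77 + (-2)²) + 2*(-2)/(4 - 2) = (77 + 4) + 2*(-2)/2 = 81 + 2*(-2)*(½) = 81 - 2 = 79)
J(16, 22) + X = 0 + 79 = 79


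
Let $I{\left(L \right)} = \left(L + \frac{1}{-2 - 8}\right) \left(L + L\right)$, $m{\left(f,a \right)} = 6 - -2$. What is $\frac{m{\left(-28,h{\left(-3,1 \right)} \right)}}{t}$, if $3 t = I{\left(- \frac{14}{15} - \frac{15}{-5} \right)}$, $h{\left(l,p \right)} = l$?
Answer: $\frac{5400}{1829} \approx 2.9524$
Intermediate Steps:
$m{\left(f,a \right)} = 8$ ($m{\left(f,a \right)} = 6 + 2 = 8$)
$I{\left(L \right)} = 2 L \left(- \frac{1}{10} + L\right)$ ($I{\left(L \right)} = \left(L + \frac{1}{-10}\right) 2 L = \left(L - \frac{1}{10}\right) 2 L = \left(- \frac{1}{10} + L\right) 2 L = 2 L \left(- \frac{1}{10} + L\right)$)
$t = \frac{1829}{675}$ ($t = \frac{\frac{1}{5} \left(- \frac{14}{15} - \frac{15}{-5}\right) \left(-1 + 10 \left(- \frac{14}{15} - \frac{15}{-5}\right)\right)}{3} = \frac{\frac{1}{5} \left(\left(-14\right) \frac{1}{15} - -3\right) \left(-1 + 10 \left(\left(-14\right) \frac{1}{15} - -3\right)\right)}{3} = \frac{\frac{1}{5} \left(- \frac{14}{15} + 3\right) \left(-1 + 10 \left(- \frac{14}{15} + 3\right)\right)}{3} = \frac{\frac{1}{5} \cdot \frac{31}{15} \left(-1 + 10 \cdot \frac{31}{15}\right)}{3} = \frac{\frac{1}{5} \cdot \frac{31}{15} \left(-1 + \frac{62}{3}\right)}{3} = \frac{\frac{1}{5} \cdot \frac{31}{15} \cdot \frac{59}{3}}{3} = \frac{1}{3} \cdot \frac{1829}{225} = \frac{1829}{675} \approx 2.7096$)
$\frac{m{\left(-28,h{\left(-3,1 \right)} \right)}}{t} = \frac{8}{\frac{1829}{675}} = 8 \cdot \frac{675}{1829} = \frac{5400}{1829}$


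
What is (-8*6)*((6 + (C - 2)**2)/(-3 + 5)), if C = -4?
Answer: -1008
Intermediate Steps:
(-8*6)*((6 + (C - 2)**2)/(-3 + 5)) = (-8*6)*((6 + (-4 - 2)**2)/(-3 + 5)) = -48*(6 + (-6)**2)/2 = -48*(6 + 36)/2 = -2016/2 = -48*21 = -1008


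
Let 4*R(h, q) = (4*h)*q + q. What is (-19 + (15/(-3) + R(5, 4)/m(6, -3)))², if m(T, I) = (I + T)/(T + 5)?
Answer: 2809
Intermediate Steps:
m(T, I) = (I + T)/(5 + T)
R(h, q) = q/4 + h*q (R(h, q) = ((4*h)*q + q)/4 = (4*h*q + q)/4 = (q + 4*h*q)/4 = q/4 + h*q)
(-19 + (15/(-3) + R(5, 4)/m(6, -3)))² = (-19 + (15/(-3) + (4*(¼ + 5))/(((-3 + 6)/(5 + 6)))))² = (-19 + (15*(-⅓) + (4*(21/4))/((3/11))))² = (-19 + (-5 + 21/(((1/11)*3))))² = (-19 + (-5 + 21/(3/11)))² = (-19 + (-5 + 21*(11/3)))² = (-19 + (-5 + 77))² = (-19 + 72)² = 53² = 2809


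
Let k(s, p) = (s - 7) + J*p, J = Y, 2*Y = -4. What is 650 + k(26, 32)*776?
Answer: -34270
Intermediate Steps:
Y = -2 (Y = (1/2)*(-4) = -2)
J = -2
k(s, p) = -7 + s - 2*p (k(s, p) = (s - 7) - 2*p = (-7 + s) - 2*p = -7 + s - 2*p)
650 + k(26, 32)*776 = 650 + (-7 + 26 - 2*32)*776 = 650 + (-7 + 26 - 64)*776 = 650 - 45*776 = 650 - 34920 = -34270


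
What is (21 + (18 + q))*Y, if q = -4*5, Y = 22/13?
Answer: 418/13 ≈ 32.154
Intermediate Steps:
Y = 22/13 (Y = 22*(1/13) = 22/13 ≈ 1.6923)
q = -20
(21 + (18 + q))*Y = (21 + (18 - 20))*(22/13) = (21 - 2)*(22/13) = 19*(22/13) = 418/13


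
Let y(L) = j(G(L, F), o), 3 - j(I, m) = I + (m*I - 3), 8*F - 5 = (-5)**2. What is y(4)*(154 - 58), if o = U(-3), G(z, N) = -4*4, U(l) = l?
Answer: -2496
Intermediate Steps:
F = 15/4 (F = 5/8 + (1/8)*(-5)**2 = 5/8 + (1/8)*25 = 5/8 + 25/8 = 15/4 ≈ 3.7500)
G(z, N) = -16
o = -3
j(I, m) = 6 - I - I*m (j(I, m) = 3 - (I + (m*I - 3)) = 3 - (I + (I*m - 3)) = 3 - (I + (-3 + I*m)) = 3 - (-3 + I + I*m) = 3 + (3 - I - I*m) = 6 - I - I*m)
y(L) = -26 (y(L) = 6 - 1*(-16) - 1*(-16)*(-3) = 6 + 16 - 48 = -26)
y(4)*(154 - 58) = -26*(154 - 58) = -26*96 = -2496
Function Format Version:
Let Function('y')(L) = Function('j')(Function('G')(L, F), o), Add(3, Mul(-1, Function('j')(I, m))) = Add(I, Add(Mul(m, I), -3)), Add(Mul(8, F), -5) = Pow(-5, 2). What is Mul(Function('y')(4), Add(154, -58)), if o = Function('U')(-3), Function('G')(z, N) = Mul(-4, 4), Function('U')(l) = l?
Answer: -2496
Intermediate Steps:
F = Rational(15, 4) (F = Add(Rational(5, 8), Mul(Rational(1, 8), Pow(-5, 2))) = Add(Rational(5, 8), Mul(Rational(1, 8), 25)) = Add(Rational(5, 8), Rational(25, 8)) = Rational(15, 4) ≈ 3.7500)
Function('G')(z, N) = -16
o = -3
Function('j')(I, m) = Add(6, Mul(-1, I), Mul(-1, I, m)) (Function('j')(I, m) = Add(3, Mul(-1, Add(I, Add(Mul(m, I), -3)))) = Add(3, Mul(-1, Add(I, Add(Mul(I, m), -3)))) = Add(3, Mul(-1, Add(I, Add(-3, Mul(I, m))))) = Add(3, Mul(-1, Add(-3, I, Mul(I, m)))) = Add(3, Add(3, Mul(-1, I), Mul(-1, I, m))) = Add(6, Mul(-1, I), Mul(-1, I, m)))
Function('y')(L) = -26 (Function('y')(L) = Add(6, Mul(-1, -16), Mul(-1, -16, -3)) = Add(6, 16, -48) = -26)
Mul(Function('y')(4), Add(154, -58)) = Mul(-26, Add(154, -58)) = Mul(-26, 96) = -2496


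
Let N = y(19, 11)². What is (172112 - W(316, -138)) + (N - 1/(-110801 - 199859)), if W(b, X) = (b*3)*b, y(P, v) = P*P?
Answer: 890040901/310660 ≈ 2865.0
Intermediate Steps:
y(P, v) = P²
W(b, X) = 3*b² (W(b, X) = (3*b)*b = 3*b²)
N = 130321 (N = (19²)² = 361² = 130321)
(172112 - W(316, -138)) + (N - 1/(-110801 - 199859)) = (172112 - 3*316²) + (130321 - 1/(-110801 - 199859)) = (172112 - 3*99856) + (130321 - 1/(-310660)) = (172112 - 1*299568) + (130321 - 1*(-1/310660)) = (172112 - 299568) + (130321 + 1/310660) = -127456 + 40485521861/310660 = 890040901/310660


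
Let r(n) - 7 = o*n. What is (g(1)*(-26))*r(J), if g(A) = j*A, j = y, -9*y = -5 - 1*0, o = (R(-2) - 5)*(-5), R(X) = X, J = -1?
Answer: 3640/9 ≈ 404.44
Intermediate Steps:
o = 35 (o = (-2 - 5)*(-5) = -7*(-5) = 35)
y = 5/9 (y = -(-5 - 1*0)/9 = -(-5 + 0)/9 = -⅑*(-5) = 5/9 ≈ 0.55556)
j = 5/9 ≈ 0.55556
r(n) = 7 + 35*n
g(A) = 5*A/9
(g(1)*(-26))*r(J) = (((5/9)*1)*(-26))*(7 + 35*(-1)) = ((5/9)*(-26))*(7 - 35) = -130/9*(-28) = 3640/9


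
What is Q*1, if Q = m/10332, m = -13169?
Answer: -13169/10332 ≈ -1.2746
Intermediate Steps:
Q = -13169/10332 ≈ -1.2746
Q*1 = -13169/10332*1 = -13169/10332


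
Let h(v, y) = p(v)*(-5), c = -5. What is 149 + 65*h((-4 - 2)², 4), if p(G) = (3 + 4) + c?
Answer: -501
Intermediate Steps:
p(G) = 2 (p(G) = (3 + 4) - 5 = 7 - 5 = 2)
h(v, y) = -10 (h(v, y) = 2*(-5) = -10)
149 + 65*h((-4 - 2)², 4) = 149 + 65*(-10) = 149 - 650 = -501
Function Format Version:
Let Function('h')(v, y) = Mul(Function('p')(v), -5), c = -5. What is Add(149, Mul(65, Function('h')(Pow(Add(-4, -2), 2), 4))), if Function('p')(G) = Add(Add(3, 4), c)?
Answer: -501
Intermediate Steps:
Function('p')(G) = 2 (Function('p')(G) = Add(Add(3, 4), -5) = Add(7, -5) = 2)
Function('h')(v, y) = -10 (Function('h')(v, y) = Mul(2, -5) = -10)
Add(149, Mul(65, Function('h')(Pow(Add(-4, -2), 2), 4))) = Add(149, Mul(65, -10)) = Add(149, -650) = -501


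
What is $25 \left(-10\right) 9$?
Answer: $-2250$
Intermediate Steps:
$25 \left(-10\right) 9 = \left(-250\right) 9 = -2250$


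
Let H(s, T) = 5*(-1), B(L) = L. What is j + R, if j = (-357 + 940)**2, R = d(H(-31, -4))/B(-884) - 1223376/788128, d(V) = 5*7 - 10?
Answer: 672731012047/1979276 ≈ 3.3989e+5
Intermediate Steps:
H(s, T) = -5
d(V) = 25 (d(V) = 35 - 10 = 25)
R = -3128317/1979276 (R = 25/(-884) - 1223376/788128 = 25*(-1/884) - 1223376*1/788128 = -25/884 - 6951/4478 = -3128317/1979276 ≈ -1.5805)
j = 339889 (j = 583**2 = 339889)
j + R = 339889 - 3128317/1979276 = 672731012047/1979276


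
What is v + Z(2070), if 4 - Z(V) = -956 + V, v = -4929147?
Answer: -4930257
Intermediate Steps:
Z(V) = 960 - V (Z(V) = 4 - (-956 + V) = 4 + (956 - V) = 960 - V)
v + Z(2070) = -4929147 + (960 - 1*2070) = -4929147 + (960 - 2070) = -4929147 - 1110 = -4930257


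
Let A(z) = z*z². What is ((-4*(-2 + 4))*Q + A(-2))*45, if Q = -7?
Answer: 2160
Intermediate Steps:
A(z) = z³
((-4*(-2 + 4))*Q + A(-2))*45 = (-4*(-2 + 4)*(-7) + (-2)³)*45 = (-4*2*(-7) - 8)*45 = (-8*(-7) - 8)*45 = (56 - 8)*45 = 48*45 = 2160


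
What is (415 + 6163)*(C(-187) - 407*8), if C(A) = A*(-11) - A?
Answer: -6656936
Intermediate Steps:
C(A) = -12*A (C(A) = -11*A - A = -12*A)
(415 + 6163)*(C(-187) - 407*8) = (415 + 6163)*(-12*(-187) - 407*8) = 6578*(2244 - 3256) = 6578*(-1012) = -6656936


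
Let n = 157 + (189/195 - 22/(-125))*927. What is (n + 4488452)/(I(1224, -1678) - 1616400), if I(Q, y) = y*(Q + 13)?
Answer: -3647857386/2999819875 ≈ -1.2160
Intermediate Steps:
I(Q, y) = y*(13 + Q)
n = 1980272/1625 (n = 157 + (189*(1/195) - 22*(-1/125))*927 = 157 + (63/65 + 22/125)*927 = 157 + (1861/1625)*927 = 157 + 1725147/1625 = 1980272/1625 ≈ 1218.6)
(n + 4488452)/(I(1224, -1678) - 1616400) = (1980272/1625 + 4488452)/(-1678*(13 + 1224) - 1616400) = 7295714772/(1625*(-1678*1237 - 1616400)) = 7295714772/(1625*(-2075686 - 1616400)) = (7295714772/1625)/(-3692086) = (7295714772/1625)*(-1/3692086) = -3647857386/2999819875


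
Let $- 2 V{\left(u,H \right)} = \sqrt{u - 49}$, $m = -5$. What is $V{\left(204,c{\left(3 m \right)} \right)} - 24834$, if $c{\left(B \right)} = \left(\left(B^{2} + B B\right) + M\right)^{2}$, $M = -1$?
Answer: $-24834 - \frac{\sqrt{155}}{2} \approx -24840.0$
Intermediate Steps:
$c{\left(B \right)} = \left(-1 + 2 B^{2}\right)^{2}$ ($c{\left(B \right)} = \left(\left(B^{2} + B B\right) - 1\right)^{2} = \left(\left(B^{2} + B^{2}\right) - 1\right)^{2} = \left(2 B^{2} - 1\right)^{2} = \left(-1 + 2 B^{2}\right)^{2}$)
$V{\left(u,H \right)} = - \frac{\sqrt{-49 + u}}{2}$ ($V{\left(u,H \right)} = - \frac{\sqrt{u - 49}}{2} = - \frac{\sqrt{-49 + u}}{2}$)
$V{\left(204,c{\left(3 m \right)} \right)} - 24834 = - \frac{\sqrt{-49 + 204}}{2} - 24834 = - \frac{\sqrt{155}}{2} - 24834 = -24834 - \frac{\sqrt{155}}{2}$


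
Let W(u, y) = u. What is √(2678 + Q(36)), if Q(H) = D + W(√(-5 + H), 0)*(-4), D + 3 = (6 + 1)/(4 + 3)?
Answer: 2*√(669 - √31) ≈ 51.514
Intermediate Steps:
D = -2 (D = -3 + (6 + 1)/(4 + 3) = -3 + 7/7 = -3 + 7*(⅐) = -3 + 1 = -2)
Q(H) = -2 - 4*√(-5 + H) (Q(H) = -2 + √(-5 + H)*(-4) = -2 - 4*√(-5 + H))
√(2678 + Q(36)) = √(2678 + (-2 - 4*√(-5 + 36))) = √(2678 + (-2 - 4*√31)) = √(2676 - 4*√31)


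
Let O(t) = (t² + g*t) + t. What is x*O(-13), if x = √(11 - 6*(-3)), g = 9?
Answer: 39*√29 ≈ 210.02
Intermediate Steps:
O(t) = t² + 10*t (O(t) = (t² + 9*t) + t = t² + 10*t)
x = √29 (x = √(11 + 18) = √29 ≈ 5.3852)
x*O(-13) = √29*(-13*(10 - 13)) = √29*(-13*(-3)) = √29*39 = 39*√29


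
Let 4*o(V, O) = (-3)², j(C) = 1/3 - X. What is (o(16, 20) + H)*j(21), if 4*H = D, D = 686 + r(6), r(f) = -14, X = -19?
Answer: 6583/2 ≈ 3291.5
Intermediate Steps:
j(C) = 58/3 (j(C) = 1/3 - 1*(-19) = ⅓ + 19 = 58/3)
o(V, O) = 9/4 (o(V, O) = (¼)*(-3)² = (¼)*9 = 9/4)
D = 672 (D = 686 - 14 = 672)
H = 168 (H = (¼)*672 = 168)
(o(16, 20) + H)*j(21) = (9/4 + 168)*(58/3) = (681/4)*(58/3) = 6583/2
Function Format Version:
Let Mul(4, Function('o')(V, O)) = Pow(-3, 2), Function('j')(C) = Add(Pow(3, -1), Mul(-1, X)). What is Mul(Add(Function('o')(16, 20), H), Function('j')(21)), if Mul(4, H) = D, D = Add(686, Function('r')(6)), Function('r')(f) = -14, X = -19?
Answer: Rational(6583, 2) ≈ 3291.5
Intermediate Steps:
Function('j')(C) = Rational(58, 3) (Function('j')(C) = Add(Pow(3, -1), Mul(-1, -19)) = Add(Rational(1, 3), 19) = Rational(58, 3))
Function('o')(V, O) = Rational(9, 4) (Function('o')(V, O) = Mul(Rational(1, 4), Pow(-3, 2)) = Mul(Rational(1, 4), 9) = Rational(9, 4))
D = 672 (D = Add(686, -14) = 672)
H = 168 (H = Mul(Rational(1, 4), 672) = 168)
Mul(Add(Function('o')(16, 20), H), Function('j')(21)) = Mul(Add(Rational(9, 4), 168), Rational(58, 3)) = Mul(Rational(681, 4), Rational(58, 3)) = Rational(6583, 2)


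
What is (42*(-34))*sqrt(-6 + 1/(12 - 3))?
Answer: -476*I*sqrt(53) ≈ -3465.3*I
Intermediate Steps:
(42*(-34))*sqrt(-6 + 1/(12 - 3)) = -1428*sqrt(-6 + 1/9) = -476*I*sqrt(53)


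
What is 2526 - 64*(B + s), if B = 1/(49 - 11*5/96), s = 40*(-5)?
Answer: 71244430/4649 ≈ 15325.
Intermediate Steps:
s = -200
B = 96/4649 (B = 1/(49 - 55*1/96) = 1/(49 - 55/96) = 1/(4649/96) = 96/4649 ≈ 0.020650)
2526 - 64*(B + s) = 2526 - 64*(96/4649 - 200) = 2526 - 64*(-929704/4649) = 2526 + 59501056/4649 = 71244430/4649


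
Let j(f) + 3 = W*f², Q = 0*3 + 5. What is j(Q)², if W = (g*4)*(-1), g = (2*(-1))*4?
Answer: 635209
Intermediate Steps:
Q = 5 (Q = 0 + 5 = 5)
g = -8 (g = -2*4 = -8)
W = 32 (W = -8*4*(-1) = -32*(-1) = 32)
j(f) = -3 + 32*f²
j(Q)² = (-3 + 32*5²)² = (-3 + 32*25)² = (-3 + 800)² = 797² = 635209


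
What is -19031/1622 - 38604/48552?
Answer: -20554350/1640653 ≈ -12.528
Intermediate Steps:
-19031/1622 - 38604/48552 = -19031*1/1622 - 38604*1/48552 = -19031/1622 - 3217/4046 = -20554350/1640653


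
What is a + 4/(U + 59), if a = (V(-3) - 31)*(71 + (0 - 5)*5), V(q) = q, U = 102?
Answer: -251800/161 ≈ -1564.0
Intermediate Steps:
a = -1564 (a = (-3 - 31)*(71 + (0 - 5)*5) = -34*(71 - 5*5) = -34*(71 - 25) = -34*46 = -1564)
a + 4/(U + 59) = -1564 + 4/(102 + 59) = -1564 + 4/161 = -251800/161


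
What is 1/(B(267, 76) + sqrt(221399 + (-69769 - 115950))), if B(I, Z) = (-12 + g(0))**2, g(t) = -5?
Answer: 289/47841 - 4*sqrt(2230)/47841 ≈ 0.0020925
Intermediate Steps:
B(I, Z) = 289 (B(I, Z) = (-12 - 5)**2 = (-17)**2 = 289)
1/(B(267, 76) + sqrt(221399 + (-69769 - 115950))) = 1/(289 + sqrt(221399 + (-69769 - 115950))) = 1/(289 + sqrt(221399 - 185719)) = 1/(289 + sqrt(35680)) = 1/(289 + 4*sqrt(2230))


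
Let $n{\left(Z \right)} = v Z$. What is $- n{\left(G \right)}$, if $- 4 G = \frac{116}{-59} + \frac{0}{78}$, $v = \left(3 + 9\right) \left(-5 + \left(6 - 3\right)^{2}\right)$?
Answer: $- \frac{1392}{59} \approx -23.593$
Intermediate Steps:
$v = 48$ ($v = 12 \left(-5 + 3^{2}\right) = 12 \left(-5 + 9\right) = 12 \cdot 4 = 48$)
$G = \frac{29}{59}$ ($G = - \frac{\frac{116}{-59} + \frac{0}{78}}{4} = - \frac{116 \left(- \frac{1}{59}\right) + 0 \cdot \frac{1}{78}}{4} = - \frac{- \frac{116}{59} + 0}{4} = \left(- \frac{1}{4}\right) \left(- \frac{116}{59}\right) = \frac{29}{59} \approx 0.49153$)
$n{\left(Z \right)} = 48 Z$
$- n{\left(G \right)} = - \frac{48 \cdot 29}{59} = \left(-1\right) \frac{1392}{59} = - \frac{1392}{59}$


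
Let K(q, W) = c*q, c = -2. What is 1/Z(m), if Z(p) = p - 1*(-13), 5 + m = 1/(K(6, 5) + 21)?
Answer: 9/73 ≈ 0.12329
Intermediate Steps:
K(q, W) = -2*q
m = -44/9 (m = -5 + 1/(-2*6 + 21) = -5 + 1/(-12 + 21) = -5 + 1/9 = -5 + ⅑ = -44/9 ≈ -4.8889)
Z(p) = 13 + p (Z(p) = p + 13 = 13 + p)
1/Z(m) = 1/(13 - 44/9) = 1/(73/9) = 9/73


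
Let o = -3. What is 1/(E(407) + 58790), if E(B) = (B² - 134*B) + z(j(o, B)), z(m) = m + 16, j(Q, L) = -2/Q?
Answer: 3/509753 ≈ 5.8852e-6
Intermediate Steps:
z(m) = 16 + m
E(B) = 50/3 + B² - 134*B (E(B) = (B² - 134*B) + (16 - 2/(-3)) = (B² - 134*B) + (16 - 2*(-⅓)) = (B² - 134*B) + (16 + ⅔) = (B² - 134*B) + 50/3 = 50/3 + B² - 134*B)
1/(E(407) + 58790) = 1/((50/3 + 407² - 134*407) + 58790) = 1/((50/3 + 165649 - 54538) + 58790) = 1/(333383/3 + 58790) = 1/(509753/3) = 3/509753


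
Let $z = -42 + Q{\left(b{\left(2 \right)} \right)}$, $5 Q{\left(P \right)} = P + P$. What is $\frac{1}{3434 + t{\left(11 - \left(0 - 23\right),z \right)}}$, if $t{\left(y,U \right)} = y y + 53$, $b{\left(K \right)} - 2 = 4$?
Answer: $\frac{1}{4643} \approx 0.00021538$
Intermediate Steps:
$b{\left(K \right)} = 6$ ($b{\left(K \right)} = 2 + 4 = 6$)
$Q{\left(P \right)} = \frac{2 P}{5}$ ($Q{\left(P \right)} = \frac{P + P}{5} = \frac{2 P}{5}$)
$z = - \frac{198}{5}$ ($z = -42 + \frac{2}{5} \cdot 6 = -42 + \frac{12}{5} = - \frac{198}{5} \approx -39.6$)
$t{\left(y,U \right)} = 53 + y^{2}$ ($t{\left(y,U \right)} = y^{2} + 53 = 53 + y^{2}$)
$\frac{1}{3434 + t{\left(11 - \left(0 - 23\right),z \right)}} = \frac{1}{3434 + \left(53 + \left(11 - \left(0 - 23\right)\right)^{2}\right)} = \frac{1}{3434 + \left(53 + \left(11 - -23\right)^{2}\right)} = \frac{1}{3434 + \left(53 + \left(11 + 23\right)^{2}\right)} = \frac{1}{3434 + \left(53 + 34^{2}\right)} = \frac{1}{3434 + \left(53 + 1156\right)} = \frac{1}{3434 + 1209} = \frac{1}{4643}$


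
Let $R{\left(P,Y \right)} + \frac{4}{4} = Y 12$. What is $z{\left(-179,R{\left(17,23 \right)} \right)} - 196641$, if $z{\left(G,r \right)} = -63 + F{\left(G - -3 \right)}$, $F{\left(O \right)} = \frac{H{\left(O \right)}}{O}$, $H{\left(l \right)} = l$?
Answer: $-196703$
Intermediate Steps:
$R{\left(P,Y \right)} = -1 + 12 Y$ ($R{\left(P,Y \right)} = -1 + Y 12 = -1 + 12 Y$)
$F{\left(O \right)} = 1$ ($F{\left(O \right)} = \frac{O}{O} = 1$)
$z{\left(G,r \right)} = -62$ ($z{\left(G,r \right)} = -63 + 1 = -62$)
$z{\left(-179,R{\left(17,23 \right)} \right)} - 196641 = -62 - 196641 = -196703$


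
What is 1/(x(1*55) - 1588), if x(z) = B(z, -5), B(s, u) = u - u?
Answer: -1/1588 ≈ -0.00062972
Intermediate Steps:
B(s, u) = 0
x(z) = 0
1/(x(1*55) - 1588) = 1/(0 - 1588) = 1/(-1588) = -1/1588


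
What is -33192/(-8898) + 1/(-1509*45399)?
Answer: 378981225929/101596015953 ≈ 3.7303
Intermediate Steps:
-33192/(-8898) + 1/(-1509*45399) = -33192*(-1/8898) - 1/1509*1/45399 = 5532/1483 - 1/68507091 = 378981225929/101596015953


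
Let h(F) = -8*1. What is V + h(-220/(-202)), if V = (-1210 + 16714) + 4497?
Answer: 19993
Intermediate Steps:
h(F) = -8
V = 20001 (V = 15504 + 4497 = 20001)
V + h(-220/(-202)) = 20001 - 8 = 19993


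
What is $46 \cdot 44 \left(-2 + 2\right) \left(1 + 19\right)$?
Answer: $0$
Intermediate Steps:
$46 \cdot 44 \left(-2 + 2\right) \left(1 + 19\right) = 2024 \cdot 0 \cdot 20 = 2024 \cdot 0 = 0$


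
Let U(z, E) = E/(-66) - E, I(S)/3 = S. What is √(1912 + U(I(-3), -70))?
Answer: √2159553/33 ≈ 44.532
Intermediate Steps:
I(S) = 3*S
U(z, E) = -67*E/66 (U(z, E) = E*(-1/66) - E = -E/66 - E = -67*E/66)
√(1912 + U(I(-3), -70)) = √(1912 - 67/66*(-70)) = √(1912 + 2345/33) = √(65441/33) = √2159553/33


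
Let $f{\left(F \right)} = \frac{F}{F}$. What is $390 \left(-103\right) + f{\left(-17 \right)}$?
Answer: $-40169$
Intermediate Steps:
$f{\left(F \right)} = 1$
$390 \left(-103\right) + f{\left(-17 \right)} = 390 \left(-103\right) + 1 = -40170 + 1 = -40169$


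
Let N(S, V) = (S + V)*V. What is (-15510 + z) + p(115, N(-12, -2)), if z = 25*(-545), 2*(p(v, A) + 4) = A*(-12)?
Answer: -29307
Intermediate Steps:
N(S, V) = V*(S + V)
p(v, A) = -4 - 6*A (p(v, A) = -4 + (A*(-12))/2 = -4 + (-12*A)/2 = -4 - 6*A)
z = -13625
(-15510 + z) + p(115, N(-12, -2)) = (-15510 - 13625) + (-4 - (-12)*(-12 - 2)) = -29135 + (-4 - (-12)*(-14)) = -29135 + (-4 - 6*28) = -29135 + (-4 - 168) = -29135 - 172 = -29307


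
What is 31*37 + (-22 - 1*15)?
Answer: 1110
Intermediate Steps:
31*37 + (-22 - 1*15) = 1147 + (-22 - 15) = 1147 - 37 = 1110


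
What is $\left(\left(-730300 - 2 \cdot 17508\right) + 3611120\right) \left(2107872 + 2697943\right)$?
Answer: $13676407550260$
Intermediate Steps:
$\left(\left(-730300 - 2 \cdot 17508\right) + 3611120\right) \left(2107872 + 2697943\right) = \left(\left(-730300 - 35016\right) + 3611120\right) 4805815 = \left(-765316 + 3611120\right) 4805815 = 2845804 \cdot 4805815 = 13676407550260$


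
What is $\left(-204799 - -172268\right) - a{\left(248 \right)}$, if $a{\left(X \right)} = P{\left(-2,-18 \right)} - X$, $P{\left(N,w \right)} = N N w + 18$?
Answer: $-32229$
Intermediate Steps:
$P{\left(N,w \right)} = 18 + w N^{2}$ ($P{\left(N,w \right)} = N^{2} w + 18 = w N^{2} + 18 = 18 + w N^{2}$)
$a{\left(X \right)} = -54 - X$ ($a{\left(X \right)} = \left(18 - 18 \left(-2\right)^{2}\right) - X = \left(18 - 72\right) - X = -54 - X$)
$\left(-204799 - -172268\right) - a{\left(248 \right)} = \left(-204799 - -172268\right) - \left(-54 - 248\right) = \left(-204799 + 172268\right) - \left(-54 - 248\right) = -32531 - -302 = -32531 + 302 = -32229$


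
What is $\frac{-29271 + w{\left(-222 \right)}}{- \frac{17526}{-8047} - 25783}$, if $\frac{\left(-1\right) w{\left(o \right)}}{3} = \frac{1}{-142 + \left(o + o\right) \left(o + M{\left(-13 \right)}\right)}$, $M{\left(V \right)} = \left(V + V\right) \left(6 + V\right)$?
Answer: $\frac{4149809582607}{3654999888950} \approx 1.1354$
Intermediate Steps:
$M{\left(V \right)} = 2 V \left(6 + V\right)$
$w{\left(o \right)} = - \frac{3}{-142 + 2 o \left(182 + o\right)}$ ($w{\left(o \right)} = - \frac{3}{-142 + \left(o + o\right) \left(o + 2 \left(-13\right) \left(6 - 13\right)\right)} = - \frac{3}{-142 + 2 o \left(o + 2 \left(-13\right) \left(-7\right)\right)} = - \frac{3}{-142 + 2 o \left(o + 182\right)} = - \frac{3}{-142 + 2 o \left(182 + o\right)}$)
$\frac{-29271 + w{\left(-222 \right)}}{- \frac{17526}{-8047} - 25783} = \frac{-29271 + \frac{3}{2 \left(71 - \left(-222\right)^{2} - -40404\right)}}{- \frac{17526}{-8047} - 25783} = \frac{-29271 + \frac{3}{2 \left(71 - 49284 + 40404\right)}}{\left(-17526\right) \left(- \frac{1}{8047}\right) - 25783} = \frac{-29271 + \frac{3}{2 \left(71 - 49284 + 40404\right)}}{\frac{17526}{8047} - 25783} = \frac{-29271 + \frac{3}{2 \left(-8809\right)}}{- \frac{207458275}{8047}} = \left(-29271 + \frac{3}{2} \left(- \frac{1}{8809}\right)\right) \left(- \frac{8047}{207458275}\right) = \left(-29271 - \frac{3}{17618}\right) \left(- \frac{8047}{207458275}\right) = \left(- \frac{515696481}{17618}\right) \left(- \frac{8047}{207458275}\right) = \frac{4149809582607}{3654999888950}$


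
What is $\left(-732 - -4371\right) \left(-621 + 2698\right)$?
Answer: $7558203$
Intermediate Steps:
$\left(-732 - -4371\right) \left(-621 + 2698\right) = \left(-732 + 4371\right) 2077 = 3639 \cdot 2077 = 7558203$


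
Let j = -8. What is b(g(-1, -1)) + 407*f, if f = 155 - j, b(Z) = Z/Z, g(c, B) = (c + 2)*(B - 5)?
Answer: 66342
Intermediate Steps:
g(c, B) = (-5 + B)*(2 + c) (g(c, B) = (2 + c)*(-5 + B) = (-5 + B)*(2 + c))
b(Z) = 1
f = 163 (f = 155 - 1*(-8) = 155 + 8 = 163)
b(g(-1, -1)) + 407*f = 1 + 407*163 = 1 + 66341 = 66342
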